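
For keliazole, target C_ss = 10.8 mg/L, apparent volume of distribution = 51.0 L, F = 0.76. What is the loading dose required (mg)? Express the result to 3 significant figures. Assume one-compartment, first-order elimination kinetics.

725 mg

LD = Css × Vd / F = 10.8 × 51.0 / 0.76 = 724.7 mg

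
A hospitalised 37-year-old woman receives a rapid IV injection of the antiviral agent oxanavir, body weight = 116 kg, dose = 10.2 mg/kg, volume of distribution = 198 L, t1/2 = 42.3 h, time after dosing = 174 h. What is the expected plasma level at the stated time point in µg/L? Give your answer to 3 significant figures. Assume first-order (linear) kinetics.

Total dose = 10.2 × 116 = 1183 mg
C₀ = Dose / Vd = 1183 / 198 = 5.975 mg/L
k = ln2 / t½ = 0.693147 / 42.3 = 0.01639 h⁻¹
C = C₀ · e^(−k·t) = 5.975 × e^(−0.01639 × 174)
  = 5.975 × 0.05774 = 0.3450 mg/L
Convert: 0.3450 mg/L × 1000 = 345.0 µg/L

345 µg/L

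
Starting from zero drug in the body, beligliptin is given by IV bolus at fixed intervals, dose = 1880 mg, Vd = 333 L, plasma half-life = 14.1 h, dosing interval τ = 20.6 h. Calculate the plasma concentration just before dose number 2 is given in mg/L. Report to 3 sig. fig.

C₀ per dose = Dose / Vd = 1880 / 333 = 5.646 mg/L
k = ln2 / t½ = 0.693147 / 14.1 = 0.04916 h⁻¹
Fraction remaining after one interval: r = e^(−kτ) = e^(−0.04916 × 20.6) = 0.3632
Before dose 2, 1 dose has been given (aged 1τ).
C_trough = C₀ × r = 5.646 × 0.3632 = 2.051 mg/L

2.05 mg/L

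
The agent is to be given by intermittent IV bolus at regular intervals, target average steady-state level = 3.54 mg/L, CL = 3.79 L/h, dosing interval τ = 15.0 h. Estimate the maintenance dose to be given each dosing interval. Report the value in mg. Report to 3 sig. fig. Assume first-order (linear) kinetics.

At steady state, Dose/τ = Css × CL.
Dose = Css × CL × τ = 3.54 × 3.790 × 15.0 = 201.2 mg

201 mg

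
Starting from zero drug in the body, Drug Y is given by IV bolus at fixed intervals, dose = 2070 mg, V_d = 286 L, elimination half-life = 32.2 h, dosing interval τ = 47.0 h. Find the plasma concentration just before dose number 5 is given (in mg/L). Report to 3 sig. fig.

4.06 mg/L

C₀ per dose = Dose / Vd = 2070 / 286 = 7.238 mg/L
k = ln2 / t½ = 0.693147 / 32.2 = 0.02153 h⁻¹
Fraction remaining after one interval: r = e^(−kτ) = e^(−0.02153 × 47.0) = 0.3635
Before dose 5, 4 doses have been given (aged 1τ, 2τ, 3τ, 4τ).
C_trough = C₀ × (r + r² + … + r^4) = C₀ × r(1−r^4)/(1−r)
        = 7.238 × 0.3635 × (1 − 0.01746) / (1 − 0.3635) = 4.061 mg/L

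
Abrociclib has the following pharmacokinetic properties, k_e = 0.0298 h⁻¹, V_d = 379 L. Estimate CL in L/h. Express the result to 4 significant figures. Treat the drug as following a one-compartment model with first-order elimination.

CL = k × Vd = 0.0298 × 379 = 11.29 L/h

11.29 L/h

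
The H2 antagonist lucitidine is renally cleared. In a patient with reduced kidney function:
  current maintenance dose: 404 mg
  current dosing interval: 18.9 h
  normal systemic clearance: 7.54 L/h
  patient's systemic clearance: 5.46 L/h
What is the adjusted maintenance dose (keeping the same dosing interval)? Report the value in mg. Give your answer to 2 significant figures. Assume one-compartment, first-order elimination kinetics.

To keep the same average steady-state level, dosing rate must scale with clearance.
CL ratio = 5.46 / 7.54 = 0.7241
New dose (same interval) = 404 × 0.7241 = 292.5 mg

290 mg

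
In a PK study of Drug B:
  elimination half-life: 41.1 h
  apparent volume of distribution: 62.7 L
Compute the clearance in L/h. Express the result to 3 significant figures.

k = ln2 / t½ = 0.693147 / 41.1 = 0.01686 h⁻¹
CL = k × Vd = 0.01686 × 62.7 = 1.057 L/h

1.06 L/h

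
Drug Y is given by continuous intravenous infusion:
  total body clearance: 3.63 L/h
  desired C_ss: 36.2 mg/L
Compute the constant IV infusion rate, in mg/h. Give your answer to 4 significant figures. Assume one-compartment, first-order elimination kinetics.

At steady state, infusion rate R₀ = Css × CL = 36.2 × 3.630 = 131.4 mg/h

131.4 mg/h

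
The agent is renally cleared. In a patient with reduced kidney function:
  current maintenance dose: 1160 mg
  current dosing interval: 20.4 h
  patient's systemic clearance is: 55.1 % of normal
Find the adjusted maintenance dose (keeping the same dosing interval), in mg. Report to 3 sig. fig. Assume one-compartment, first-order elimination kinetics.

639 mg

To keep the same average steady-state level, dosing rate must scale with clearance.
CL ratio = 55.1 / 100 = 0.5510
New dose (same interval) = 1160 × 0.5510 = 639.2 mg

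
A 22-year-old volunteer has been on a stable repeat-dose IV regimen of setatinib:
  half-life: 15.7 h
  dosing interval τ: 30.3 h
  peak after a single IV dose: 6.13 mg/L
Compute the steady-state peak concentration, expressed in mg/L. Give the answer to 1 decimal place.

8.3 mg/L

k = ln2 / t½ = 0.693147 / 15.7 = 0.04415 h⁻¹
e^(−kτ) = e^(−0.04415 × 30.3) = 0.2624
Accumulation ratio R = 1 / (1 − e^(−kτ)) = 1 / (1 − 0.2624) = 1.356
Steady-state peak = C₀ × R = 6.13 × 1.356 = 8.312 mg/L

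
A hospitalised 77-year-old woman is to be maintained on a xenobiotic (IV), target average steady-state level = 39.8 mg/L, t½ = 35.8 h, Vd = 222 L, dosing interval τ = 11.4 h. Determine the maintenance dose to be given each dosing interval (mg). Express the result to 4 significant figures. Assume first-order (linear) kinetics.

k = ln2 / t½ = 0.693147 / 35.8 = 0.01936 h⁻¹
CL = k × Vd = 0.01936 × 222 = 4.298 L/h
At steady state, Dose/τ = Css × CL.
Dose = Css × CL × τ = 39.8 × 4.298 × 11.4 = 1950 mg

1950 mg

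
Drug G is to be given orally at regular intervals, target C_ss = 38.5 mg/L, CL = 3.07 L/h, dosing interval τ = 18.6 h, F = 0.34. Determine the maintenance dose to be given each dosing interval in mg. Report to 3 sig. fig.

6470 mg

At steady state, F × (Dose/τ) = Css × CL.
Dose = Css × CL × τ / F = 38.5 × 3.070 × 18.6 / 0.34 = 6466 mg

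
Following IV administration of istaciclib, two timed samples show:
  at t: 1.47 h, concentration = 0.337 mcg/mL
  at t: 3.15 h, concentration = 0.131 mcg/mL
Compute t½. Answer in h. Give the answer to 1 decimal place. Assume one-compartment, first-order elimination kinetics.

k = ln(C₁/C₂) / (t₂ − t₁) = ln(0.337/0.131) / (3.15 − 1.47)
  = 0.9449 / 1.680 = 0.5624 h⁻¹
t½ = ln2 / k = 0.693147 / 0.5624 = 1.232 h

1.2 h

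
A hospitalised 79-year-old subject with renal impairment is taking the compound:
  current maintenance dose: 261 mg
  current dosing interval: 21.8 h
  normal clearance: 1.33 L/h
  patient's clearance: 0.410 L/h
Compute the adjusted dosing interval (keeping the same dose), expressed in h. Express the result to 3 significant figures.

70.7 h

To keep the same average steady-state level, dosing rate must scale with clearance.
CL ratio = 0.410 / 1.33 = 0.3083
New interval (same dose) = 21.8 / 0.3083 = 70.71 h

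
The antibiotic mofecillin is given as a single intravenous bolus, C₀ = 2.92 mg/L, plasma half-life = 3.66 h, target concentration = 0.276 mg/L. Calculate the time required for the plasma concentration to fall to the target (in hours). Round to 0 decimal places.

12 h

k = ln2 / t½ = 0.693147 / 3.66 = 0.1894 h⁻¹
t = ln(C₀ / C) / k = ln(2.920 / 0.276) / 0.1894
  = ln(10.58) / 0.1894 = 2.359 / 0.1894 = 12.46 h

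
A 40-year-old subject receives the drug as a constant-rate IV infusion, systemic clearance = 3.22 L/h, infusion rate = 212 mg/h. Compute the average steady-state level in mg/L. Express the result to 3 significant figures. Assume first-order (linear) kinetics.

65.8 mg/L

At steady state Css = R₀ / CL = 212 / 3.220 = 65.84 mg/L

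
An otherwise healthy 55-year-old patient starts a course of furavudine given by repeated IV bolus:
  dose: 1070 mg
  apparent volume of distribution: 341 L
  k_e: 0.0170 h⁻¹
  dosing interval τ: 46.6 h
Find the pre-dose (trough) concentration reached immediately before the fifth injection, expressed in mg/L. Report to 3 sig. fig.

2.49 mg/L

C₀ per dose = Dose / Vd = 1070 / 341 = 3.138 mg/L
Fraction remaining after one interval: r = e^(−kτ) = e^(−0.01700 × 46.6) = 0.4528
Before dose 5, 4 doses have been given (aged 1τ, 2τ, 3τ, 4τ).
C_trough = C₀ × (r + r² + … + r^4) = C₀ × r(1−r^4)/(1−r)
        = 3.138 × 0.4528 × (1 − 0.04204) / (1 − 0.4528) = 2.487 mg/L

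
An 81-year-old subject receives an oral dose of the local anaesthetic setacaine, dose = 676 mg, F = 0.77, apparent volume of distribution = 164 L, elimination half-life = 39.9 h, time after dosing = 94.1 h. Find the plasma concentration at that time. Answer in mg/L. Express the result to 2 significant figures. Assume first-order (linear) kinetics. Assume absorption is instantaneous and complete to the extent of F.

Amount reaching circulation = F × Dose = 0.77 × 676.0 = 520.5 mg
C₀ = F·Dose / Vd = 520.5 / 164 = 3.174 mg/L
k = ln2 / t½ = 0.693147 / 39.9 = 0.01737 h⁻¹
C = C₀ · e^(−k·t) = 3.174 × e^(−0.01737 × 94.1)
  = 3.174 × 0.1950 = 0.6189 mg/L

0.62 mg/L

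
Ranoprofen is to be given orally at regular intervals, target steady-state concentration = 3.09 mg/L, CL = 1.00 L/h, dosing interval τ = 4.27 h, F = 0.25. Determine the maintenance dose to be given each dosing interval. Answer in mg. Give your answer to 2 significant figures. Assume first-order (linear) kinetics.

53 mg

At steady state, F × (Dose/τ) = Css × CL.
Dose = Css × CL × τ / F = 3.09 × 1.000 × 4.27 / 0.25 = 52.78 mg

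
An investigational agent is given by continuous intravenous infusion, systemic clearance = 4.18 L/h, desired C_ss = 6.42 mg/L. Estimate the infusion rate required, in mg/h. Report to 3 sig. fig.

26.8 mg/h

At steady state, infusion rate R₀ = Css × CL = 6.42 × 4.180 = 26.84 mg/h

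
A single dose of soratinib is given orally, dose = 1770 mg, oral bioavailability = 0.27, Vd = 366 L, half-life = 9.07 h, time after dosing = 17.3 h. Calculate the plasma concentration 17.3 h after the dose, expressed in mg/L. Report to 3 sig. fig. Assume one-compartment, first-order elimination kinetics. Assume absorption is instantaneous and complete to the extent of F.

Amount reaching circulation = F × Dose = 0.27 × 1770 = 477.9 mg
C₀ = F·Dose / Vd = 477.9 / 366 = 1.306 mg/L
k = ln2 / t½ = 0.693147 / 9.07 = 0.07642 h⁻¹
C = C₀ · e^(−k·t) = 1.306 × e^(−0.07642 × 17.3)
  = 1.306 × 0.2666 = 0.3482 mg/L

0.348 mg/L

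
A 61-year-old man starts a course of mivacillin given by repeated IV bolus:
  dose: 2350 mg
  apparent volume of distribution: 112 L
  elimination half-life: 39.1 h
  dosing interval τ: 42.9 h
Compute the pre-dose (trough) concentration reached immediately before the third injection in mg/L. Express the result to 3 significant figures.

14.4 mg/L

C₀ per dose = Dose / Vd = 2350 / 112 = 20.98 mg/L
k = ln2 / t½ = 0.693147 / 39.1 = 0.01773 h⁻¹
Fraction remaining after one interval: r = e^(−kτ) = e^(−0.01773 × 42.9) = 0.4674
Before dose 3, 2 doses have been given (aged 1τ, 2τ).
C_trough = C₀ × (r + r²) = 20.98 × (0.4674 + 0.2185) = 14.39 mg/L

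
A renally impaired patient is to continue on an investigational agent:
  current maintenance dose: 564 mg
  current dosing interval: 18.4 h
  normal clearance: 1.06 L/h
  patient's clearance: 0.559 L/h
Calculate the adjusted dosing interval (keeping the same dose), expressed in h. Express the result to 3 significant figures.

34.9 h

To keep the same average steady-state level, dosing rate must scale with clearance.
CL ratio = 0.559 / 1.06 = 0.5274
New interval (same dose) = 18.4 / 0.5274 = 34.89 h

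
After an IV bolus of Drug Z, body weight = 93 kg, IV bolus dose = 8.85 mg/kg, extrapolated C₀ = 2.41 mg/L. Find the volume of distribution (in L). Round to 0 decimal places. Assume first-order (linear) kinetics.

Dose = 8.85 × 93 = 823.1 mg
Vd = Dose / C₀ = 823.1 / 2.41 = 341.5 L

342 L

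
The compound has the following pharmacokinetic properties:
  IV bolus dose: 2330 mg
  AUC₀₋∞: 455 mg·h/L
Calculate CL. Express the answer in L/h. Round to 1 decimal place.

5.1 L/h

CL = Dose / AUC = 2330 / 455 = 5.121 L/h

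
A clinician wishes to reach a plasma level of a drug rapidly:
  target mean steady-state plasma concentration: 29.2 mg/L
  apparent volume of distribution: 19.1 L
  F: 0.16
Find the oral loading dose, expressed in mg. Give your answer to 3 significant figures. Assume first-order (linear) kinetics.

LD = Css × Vd / F = 29.2 × 19.1 / 0.16 = 3486 mg

3490 mg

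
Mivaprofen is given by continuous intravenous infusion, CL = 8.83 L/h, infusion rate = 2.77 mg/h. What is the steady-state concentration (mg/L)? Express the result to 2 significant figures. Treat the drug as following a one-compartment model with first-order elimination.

At steady state Css = R₀ / CL = 2.77 / 8.830 = 0.3137 mg/L

0.31 mg/L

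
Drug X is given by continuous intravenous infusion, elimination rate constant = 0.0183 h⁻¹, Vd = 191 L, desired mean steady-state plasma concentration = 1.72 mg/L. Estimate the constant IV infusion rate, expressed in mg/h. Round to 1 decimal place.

6.0 mg/h

CL = k × Vd = 0.01830 × 191 = 3.495 L/h
At steady state, infusion rate R₀ = Css × CL = 1.72 × 3.495 = 6.011 mg/h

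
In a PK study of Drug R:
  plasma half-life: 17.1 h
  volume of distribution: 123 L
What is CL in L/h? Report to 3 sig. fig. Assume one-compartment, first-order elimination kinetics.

k = ln2 / t½ = 0.693147 / 17.1 = 0.04053 h⁻¹
CL = k × Vd = 0.04053 × 123 = 4.985 L/h

4.99 L/h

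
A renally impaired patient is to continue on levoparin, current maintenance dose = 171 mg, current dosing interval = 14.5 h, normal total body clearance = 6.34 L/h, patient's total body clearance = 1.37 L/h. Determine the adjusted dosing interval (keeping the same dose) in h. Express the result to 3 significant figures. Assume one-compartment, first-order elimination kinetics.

67.1 h

To keep the same average steady-state level, dosing rate must scale with clearance.
CL ratio = 1.37 / 6.34 = 0.2161
New interval (same dose) = 14.5 / 0.2161 = 67.10 h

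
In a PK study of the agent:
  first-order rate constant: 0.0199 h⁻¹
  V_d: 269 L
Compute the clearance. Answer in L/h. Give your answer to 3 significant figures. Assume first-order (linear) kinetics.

5.35 L/h

CL = k × Vd = 0.0199 × 269 = 5.353 L/h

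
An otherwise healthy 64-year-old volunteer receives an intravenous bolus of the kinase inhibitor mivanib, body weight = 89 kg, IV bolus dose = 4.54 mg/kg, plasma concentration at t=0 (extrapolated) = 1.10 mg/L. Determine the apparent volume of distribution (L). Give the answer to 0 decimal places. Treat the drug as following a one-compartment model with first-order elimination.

Dose = 4.54 × 89 = 404.1 mg
Vd = Dose / C₀ = 404.1 / 1.10 = 367.4 L

367 L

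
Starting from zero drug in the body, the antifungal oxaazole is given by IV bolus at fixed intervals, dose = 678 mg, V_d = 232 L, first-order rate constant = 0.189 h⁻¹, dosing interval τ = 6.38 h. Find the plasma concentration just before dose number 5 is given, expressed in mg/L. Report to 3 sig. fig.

1.24 mg/L

C₀ per dose = Dose / Vd = 678 / 232 = 2.922 mg/L
Fraction remaining after one interval: r = e^(−kτ) = e^(−0.1890 × 6.38) = 0.2994
Before dose 5, 4 doses have been given (aged 1τ, 2τ, 3τ, 4τ).
C_trough = C₀ × (r + r² + … + r^4) = C₀ × r(1−r^4)/(1−r)
        = 2.922 × 0.2994 × (1 − 0.008035) / (1 − 0.2994) = 1.239 mg/L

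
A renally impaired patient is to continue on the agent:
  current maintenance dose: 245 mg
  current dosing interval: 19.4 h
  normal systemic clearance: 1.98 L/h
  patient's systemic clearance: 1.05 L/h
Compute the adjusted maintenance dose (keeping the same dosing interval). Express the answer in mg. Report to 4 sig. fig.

To keep the same average steady-state level, dosing rate must scale with clearance.
CL ratio = 1.05 / 1.98 = 0.5303
New dose (same interval) = 245 × 0.5303 = 129.9 mg

129.9 mg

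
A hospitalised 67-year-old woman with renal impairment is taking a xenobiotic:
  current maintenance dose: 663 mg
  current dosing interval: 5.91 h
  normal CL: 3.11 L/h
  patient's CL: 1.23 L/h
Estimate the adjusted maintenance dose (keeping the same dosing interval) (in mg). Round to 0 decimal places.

To keep the same average steady-state level, dosing rate must scale with clearance.
CL ratio = 1.23 / 3.11 = 0.3955
New dose (same interval) = 663 × 0.3955 = 262.2 mg

262 mg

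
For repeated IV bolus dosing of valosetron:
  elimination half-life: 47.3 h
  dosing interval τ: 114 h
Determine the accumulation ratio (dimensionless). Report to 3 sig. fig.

1.23

k = ln2 / t½ = 0.693147 / 47.3 = 0.01465 h⁻¹
e^(−kτ) = e^(−0.01465 × 114) = 0.1882
Accumulation ratio R = 1 / (1 − e^(−kτ)) = 1 / (1 − 0.1882) = 1.232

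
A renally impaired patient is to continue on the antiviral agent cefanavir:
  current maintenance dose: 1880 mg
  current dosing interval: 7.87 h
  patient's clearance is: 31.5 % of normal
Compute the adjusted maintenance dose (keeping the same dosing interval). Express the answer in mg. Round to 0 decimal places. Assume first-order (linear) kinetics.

592 mg

To keep the same average steady-state level, dosing rate must scale with clearance.
CL ratio = 31.5 / 100 = 0.3150
New dose (same interval) = 1880 × 0.3150 = 592.2 mg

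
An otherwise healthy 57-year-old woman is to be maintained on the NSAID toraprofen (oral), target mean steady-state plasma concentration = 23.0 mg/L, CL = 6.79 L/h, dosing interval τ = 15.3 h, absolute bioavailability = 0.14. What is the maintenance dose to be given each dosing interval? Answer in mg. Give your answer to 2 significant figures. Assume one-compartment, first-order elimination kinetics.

17000 mg

At steady state, F × (Dose/τ) = Css × CL.
Dose = Css × CL × τ / F = 23.0 × 6.790 × 15.3 / 0.14 = 17070 mg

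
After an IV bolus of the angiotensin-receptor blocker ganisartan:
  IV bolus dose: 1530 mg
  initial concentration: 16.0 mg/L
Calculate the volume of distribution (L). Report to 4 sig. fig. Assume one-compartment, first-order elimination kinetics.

Vd = Dose / C₀ = 1530 / 16.0 = 95.63 L

95.63 L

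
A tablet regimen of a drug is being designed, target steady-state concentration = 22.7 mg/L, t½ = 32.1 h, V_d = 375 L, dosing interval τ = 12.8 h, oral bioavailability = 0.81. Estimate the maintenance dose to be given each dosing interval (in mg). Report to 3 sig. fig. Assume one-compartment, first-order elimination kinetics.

k = ln2 / t½ = 0.693147 / 32.1 = 0.02159 h⁻¹
CL = k × Vd = 0.02159 × 375 = 8.096 L/h
At steady state, F × (Dose/τ) = Css × CL.
Dose = Css × CL × τ / F = 22.7 × 8.096 × 12.8 / 0.81 = 2904 mg

2900 mg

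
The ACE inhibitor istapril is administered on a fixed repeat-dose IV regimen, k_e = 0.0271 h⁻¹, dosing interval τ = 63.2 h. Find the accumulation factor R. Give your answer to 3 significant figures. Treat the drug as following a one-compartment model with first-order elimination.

e^(−kτ) = e^(−0.02710 × 63.2) = 0.1804
Accumulation ratio R = 1 / (1 − e^(−kτ)) = 1 / (1 − 0.1804) = 1.220

1.22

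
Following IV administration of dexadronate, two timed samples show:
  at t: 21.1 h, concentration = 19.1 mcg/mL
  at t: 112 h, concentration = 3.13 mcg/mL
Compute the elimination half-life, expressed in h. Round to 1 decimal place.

34.8 h

k = ln(C₁/C₂) / (t₂ − t₁) = ln(19.1/3.13) / (112 − 21.1)
  = 1.809 / 90.90 = 0.01990 h⁻¹
t½ = ln2 / k = 0.693147 / 0.01990 = 34.83 h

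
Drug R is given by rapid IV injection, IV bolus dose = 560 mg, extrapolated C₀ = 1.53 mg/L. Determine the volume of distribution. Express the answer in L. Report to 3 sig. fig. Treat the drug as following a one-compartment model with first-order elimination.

Vd = Dose / C₀ = 560.0 / 1.53 = 366.0 L

366 L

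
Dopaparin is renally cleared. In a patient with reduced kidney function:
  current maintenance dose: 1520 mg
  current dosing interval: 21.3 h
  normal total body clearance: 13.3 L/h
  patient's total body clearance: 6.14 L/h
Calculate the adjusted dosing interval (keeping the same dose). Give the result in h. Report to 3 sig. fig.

To keep the same average steady-state level, dosing rate must scale with clearance.
CL ratio = 6.14 / 13.3 = 0.4617
New interval (same dose) = 21.3 / 0.4617 = 46.13 h

46.1 h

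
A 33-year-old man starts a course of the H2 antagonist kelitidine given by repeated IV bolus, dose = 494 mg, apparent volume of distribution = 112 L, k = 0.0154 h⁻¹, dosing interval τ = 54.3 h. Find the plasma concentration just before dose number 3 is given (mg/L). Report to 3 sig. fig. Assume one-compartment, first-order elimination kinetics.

C₀ per dose = Dose / Vd = 494 / 112 = 4.411 mg/L
Fraction remaining after one interval: r = e^(−kτ) = e^(−0.01540 × 54.3) = 0.4333
Before dose 3, 2 doses have been given (aged 1τ, 2τ).
C_trough = C₀ × (r + r²) = 4.411 × (0.4333 + 0.1877) = 2.739 mg/L

2.74 mg/L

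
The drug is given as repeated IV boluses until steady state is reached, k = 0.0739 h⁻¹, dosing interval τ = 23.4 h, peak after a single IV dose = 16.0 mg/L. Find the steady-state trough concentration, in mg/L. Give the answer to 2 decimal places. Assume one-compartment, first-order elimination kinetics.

e^(−kτ) = e^(−0.07390 × 23.4) = 0.1774
Accumulation ratio R = 1 / (1 − e^(−kτ)) = 1 / (1 − 0.1774) = 1.216
Steady-state trough = C₀ × R × e^(−kτ) = 16.0 × 1.216 × 0.1774 = 3.451 mg/L

3.45 mg/L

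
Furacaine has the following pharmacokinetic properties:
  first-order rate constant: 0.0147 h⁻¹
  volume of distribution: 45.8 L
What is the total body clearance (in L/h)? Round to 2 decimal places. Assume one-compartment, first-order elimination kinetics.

CL = k × Vd = 0.0147 × 45.8 = 0.6733 L/h

0.67 L/h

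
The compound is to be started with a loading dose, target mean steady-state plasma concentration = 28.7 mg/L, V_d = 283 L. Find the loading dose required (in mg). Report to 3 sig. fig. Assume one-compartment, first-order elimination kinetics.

8120 mg

LD = Css × Vd = 28.7 × 283 = 8122 mg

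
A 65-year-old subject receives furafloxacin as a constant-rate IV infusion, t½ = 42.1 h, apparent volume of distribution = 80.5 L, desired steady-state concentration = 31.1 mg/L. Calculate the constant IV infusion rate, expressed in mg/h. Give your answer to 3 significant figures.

41.2 mg/h

k = ln2 / t½ = 0.693147 / 42.1 = 0.01646 h⁻¹
CL = k × Vd = 0.01646 × 80.5 = 1.325 L/h
At steady state, infusion rate R₀ = Css × CL = 31.1 × 1.325 = 41.21 mg/h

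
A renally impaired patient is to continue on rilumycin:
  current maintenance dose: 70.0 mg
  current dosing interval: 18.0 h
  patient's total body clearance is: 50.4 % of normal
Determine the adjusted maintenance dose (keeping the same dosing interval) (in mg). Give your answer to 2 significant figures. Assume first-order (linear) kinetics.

To keep the same average steady-state level, dosing rate must scale with clearance.
CL ratio = 50.4 / 100 = 0.5040
New dose (same interval) = 70.0 × 0.5040 = 35.28 mg

35 mg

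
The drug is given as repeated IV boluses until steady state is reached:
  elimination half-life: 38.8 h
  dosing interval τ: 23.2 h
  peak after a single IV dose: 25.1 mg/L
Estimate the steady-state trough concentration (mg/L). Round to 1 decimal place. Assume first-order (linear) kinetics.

48.9 mg/L

k = ln2 / t½ = 0.693147 / 38.8 = 0.01786 h⁻¹
e^(−kτ) = e^(−0.01786 × 23.2) = 0.6608
Accumulation ratio R = 1 / (1 − e^(−kτ)) = 1 / (1 − 0.6608) = 2.948
Steady-state trough = C₀ × R × e^(−kτ) = 25.1 × 2.948 × 0.6608 = 48.90 mg/L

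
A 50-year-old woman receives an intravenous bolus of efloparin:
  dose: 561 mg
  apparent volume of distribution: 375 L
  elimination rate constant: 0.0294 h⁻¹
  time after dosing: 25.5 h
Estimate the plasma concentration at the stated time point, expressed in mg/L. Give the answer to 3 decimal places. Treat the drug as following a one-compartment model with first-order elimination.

C₀ = Dose / Vd = 561.0 / 375 = 1.496 mg/L
C = C₀ · e^(−k·t) = 1.496 × e^(−0.02940 × 25.5)
  = 1.496 × 0.4725 = 0.7069 mg/L

0.707 mg/L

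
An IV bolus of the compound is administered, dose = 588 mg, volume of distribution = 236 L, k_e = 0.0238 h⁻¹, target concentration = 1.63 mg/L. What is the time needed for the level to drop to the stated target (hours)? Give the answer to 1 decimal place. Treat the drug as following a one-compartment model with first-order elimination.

17.8 h

C₀ = Dose / Vd = 588.0 / 236 = 2.492 mg/L
t = ln(C₀ / C) / k = ln(2.492 / 1.63) / 0.02380
  = ln(1.529) / 0.02380 = 0.4246 / 0.02380 = 17.84 h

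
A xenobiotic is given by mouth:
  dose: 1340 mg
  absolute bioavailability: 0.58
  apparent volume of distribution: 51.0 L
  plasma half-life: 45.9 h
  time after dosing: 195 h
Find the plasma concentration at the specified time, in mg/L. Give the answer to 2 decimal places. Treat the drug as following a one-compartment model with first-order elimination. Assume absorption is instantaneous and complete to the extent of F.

Amount reaching circulation = F × Dose = 0.58 × 1340 = 777.2 mg
C₀ = F·Dose / Vd = 777.2 / 51.0 = 15.24 mg/L
k = ln2 / t½ = 0.693147 / 45.9 = 0.01510 h⁻¹
C = C₀ · e^(−k·t) = 15.24 × e^(−0.01510 × 195)
  = 15.24 × 0.05263 = 0.8021 mg/L

0.80 mg/L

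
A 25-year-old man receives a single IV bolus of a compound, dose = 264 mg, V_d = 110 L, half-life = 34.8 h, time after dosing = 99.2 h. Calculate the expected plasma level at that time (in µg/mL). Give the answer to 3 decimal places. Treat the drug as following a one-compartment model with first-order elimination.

0.333 µg/mL

C₀ = Dose / Vd = 264.0 / 110 = 2.400 mg/L
k = ln2 / t½ = 0.693147 / 34.8 = 0.01992 h⁻¹
C = C₀ · e^(−k·t) = 2.400 × e^(−0.01992 × 99.2)
  = 2.400 × 0.1386 = 0.3326 mg/L
(0.3326 mg/L = 0.3326 µg/mL)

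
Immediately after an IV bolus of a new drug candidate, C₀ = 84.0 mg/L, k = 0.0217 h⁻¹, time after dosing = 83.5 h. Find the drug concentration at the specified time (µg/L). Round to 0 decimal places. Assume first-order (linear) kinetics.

13720 µg/L

C = C₀ · e^(−k·t) = 84.00 × e^(−0.02170 × 83.5)
  = 84.00 × 0.1633 = 13.72 mg/L
Convert: 13.72 mg/L × 1000 = 13720 µg/L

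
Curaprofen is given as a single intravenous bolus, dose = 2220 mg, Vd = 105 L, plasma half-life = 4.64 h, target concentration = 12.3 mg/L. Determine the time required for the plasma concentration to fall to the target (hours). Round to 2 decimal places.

C₀ = Dose / Vd = 2220 / 105 = 21.14 mg/L
k = ln2 / t½ = 0.693147 / 4.64 = 0.1494 h⁻¹
t = ln(C₀ / C) / k = ln(21.14 / 12.3) / 0.1494
  = ln(1.719) / 0.1494 = 0.5417 / 0.1494 = 3.626 h

3.63 h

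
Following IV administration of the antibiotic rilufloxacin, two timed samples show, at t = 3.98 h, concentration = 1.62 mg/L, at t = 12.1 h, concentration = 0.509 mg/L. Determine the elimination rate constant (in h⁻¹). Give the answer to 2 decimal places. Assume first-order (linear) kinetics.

0.14 h⁻¹

k = ln(C₁/C₂) / (t₂ − t₁) = ln(1.62/0.509) / (12.1 − 3.98)
  = 1.158 / 8.120 = 0.1426 h⁻¹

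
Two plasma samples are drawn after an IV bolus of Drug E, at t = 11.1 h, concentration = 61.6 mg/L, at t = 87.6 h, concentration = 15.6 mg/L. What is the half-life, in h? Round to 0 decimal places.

k = ln(C₁/C₂) / (t₂ − t₁) = ln(61.6/15.6) / (87.6 − 11.1)
  = 1.373 / 76.50 = 0.01795 h⁻¹
t½ = ln2 / k = 0.693147 / 0.01795 = 38.62 h

39 h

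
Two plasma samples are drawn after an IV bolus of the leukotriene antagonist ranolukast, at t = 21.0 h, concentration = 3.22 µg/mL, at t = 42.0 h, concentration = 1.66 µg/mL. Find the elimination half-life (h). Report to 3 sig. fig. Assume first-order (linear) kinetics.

22.0 h

k = ln(C₁/C₂) / (t₂ − t₁) = ln(3.22/1.66) / (42.0 − 21.0)
  = 0.6626 / 21.00 = 0.03155 h⁻¹
t½ = ln2 / k = 0.693147 / 0.03155 = 21.97 h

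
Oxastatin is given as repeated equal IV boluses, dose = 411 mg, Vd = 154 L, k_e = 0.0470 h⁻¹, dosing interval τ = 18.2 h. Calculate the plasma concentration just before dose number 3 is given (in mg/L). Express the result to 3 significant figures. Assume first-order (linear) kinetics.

1.62 mg/L

C₀ per dose = Dose / Vd = 411 / 154 = 2.669 mg/L
Fraction remaining after one interval: r = e^(−kτ) = e^(−0.04700 × 18.2) = 0.4251
Before dose 3, 2 doses have been given (aged 1τ, 2τ).
C_trough = C₀ × (r + r²) = 2.669 × (0.4251 + 0.1807) = 1.617 mg/L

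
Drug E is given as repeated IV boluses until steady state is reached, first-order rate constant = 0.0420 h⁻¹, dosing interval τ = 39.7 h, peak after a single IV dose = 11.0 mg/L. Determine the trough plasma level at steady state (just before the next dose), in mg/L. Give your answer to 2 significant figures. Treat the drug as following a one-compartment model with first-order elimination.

2.6 mg/L

e^(−kτ) = e^(−0.04200 × 39.7) = 0.1887
Accumulation ratio R = 1 / (1 − e^(−kτ)) = 1 / (1 − 0.1887) = 1.233
Steady-state trough = C₀ × R × e^(−kτ) = 11.0 × 1.233 × 0.1887 = 2.559 mg/L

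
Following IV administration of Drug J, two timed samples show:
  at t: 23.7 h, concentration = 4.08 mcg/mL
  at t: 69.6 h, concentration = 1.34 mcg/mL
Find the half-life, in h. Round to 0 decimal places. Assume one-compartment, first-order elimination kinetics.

29 h

k = ln(C₁/C₂) / (t₂ − t₁) = ln(4.08/1.34) / (69.6 − 23.7)
  = 1.113 / 45.90 = 0.02425 h⁻¹
t½ = ln2 / k = 0.693147 / 0.02425 = 28.58 h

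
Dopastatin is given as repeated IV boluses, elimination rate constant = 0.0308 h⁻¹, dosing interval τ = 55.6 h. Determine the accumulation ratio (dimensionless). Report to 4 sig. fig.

1.220

e^(−kτ) = e^(−0.03080 × 55.6) = 0.1804
Accumulation ratio R = 1 / (1 − e^(−kτ)) = 1 / (1 − 0.1804) = 1.220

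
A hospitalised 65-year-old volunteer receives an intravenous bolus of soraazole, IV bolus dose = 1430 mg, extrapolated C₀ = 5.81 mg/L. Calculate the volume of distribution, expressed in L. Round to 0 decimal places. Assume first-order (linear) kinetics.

Vd = Dose / C₀ = 1430 / 5.81 = 246.1 L

246 L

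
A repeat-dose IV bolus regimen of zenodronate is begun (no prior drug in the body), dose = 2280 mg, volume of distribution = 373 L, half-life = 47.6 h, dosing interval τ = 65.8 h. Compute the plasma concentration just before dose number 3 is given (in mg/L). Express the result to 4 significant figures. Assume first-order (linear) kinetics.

3.244 mg/L

C₀ per dose = Dose / Vd = 2280 / 373 = 6.113 mg/L
k = ln2 / t½ = 0.693147 / 47.6 = 0.01456 h⁻¹
Fraction remaining after one interval: r = e^(−kτ) = e^(−0.01456 × 65.8) = 0.3836
Before dose 3, 2 doses have been given (aged 1τ, 2τ).
C_trough = C₀ × (r + r²) = 6.113 × (0.3836 + 0.1471) = 3.244 mg/L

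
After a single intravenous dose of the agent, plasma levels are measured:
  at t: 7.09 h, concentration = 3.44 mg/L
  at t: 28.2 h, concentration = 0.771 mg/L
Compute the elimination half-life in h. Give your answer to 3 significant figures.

k = ln(C₁/C₂) / (t₂ − t₁) = ln(3.44/0.771) / (28.2 − 7.09)
  = 1.496 / 21.11 = 0.07087 h⁻¹
t½ = ln2 / k = 0.693147 / 0.07087 = 9.781 h

9.78 h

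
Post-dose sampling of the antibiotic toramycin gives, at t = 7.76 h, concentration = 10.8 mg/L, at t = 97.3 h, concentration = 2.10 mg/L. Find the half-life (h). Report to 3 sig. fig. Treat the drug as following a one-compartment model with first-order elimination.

37.9 h

k = ln(C₁/C₂) / (t₂ − t₁) = ln(10.8/2.10) / (97.3 − 7.76)
  = 1.638 / 89.54 = 0.01829 h⁻¹
t½ = ln2 / k = 0.693147 / 0.01829 = 37.90 h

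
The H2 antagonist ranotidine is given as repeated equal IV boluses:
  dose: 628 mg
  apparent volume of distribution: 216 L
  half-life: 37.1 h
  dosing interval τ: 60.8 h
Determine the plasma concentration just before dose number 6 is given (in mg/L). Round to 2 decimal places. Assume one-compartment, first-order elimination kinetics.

C₀ per dose = Dose / Vd = 628 / 216 = 2.907 mg/L
k = ln2 / t½ = 0.693147 / 37.1 = 0.01868 h⁻¹
Fraction remaining after one interval: r = e^(−kτ) = e^(−0.01868 × 60.8) = 0.3212
Before dose 6, 5 doses have been given (aged 1τ, 2τ, 3τ, 4τ, 5τ).
C_trough = C₀ × (r + r² + … + r^5) = C₀ × r(1−r^5)/(1−r)
        = 2.907 × 0.3212 × (1 − 0.003419) / (1 − 0.3212) = 1.371 mg/L

1.37 mg/L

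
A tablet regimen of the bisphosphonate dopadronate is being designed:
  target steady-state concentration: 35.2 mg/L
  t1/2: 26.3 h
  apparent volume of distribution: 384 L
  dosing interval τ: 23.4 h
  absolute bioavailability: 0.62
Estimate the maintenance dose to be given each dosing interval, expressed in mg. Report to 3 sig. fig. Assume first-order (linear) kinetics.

13400 mg

k = ln2 / t½ = 0.693147 / 26.3 = 0.02636 h⁻¹
CL = k × Vd = 0.02636 × 384 = 10.12 L/h
At steady state, F × (Dose/τ) = Css × CL.
Dose = Css × CL × τ / F = 35.2 × 10.12 × 23.4 / 0.62 = 13440 mg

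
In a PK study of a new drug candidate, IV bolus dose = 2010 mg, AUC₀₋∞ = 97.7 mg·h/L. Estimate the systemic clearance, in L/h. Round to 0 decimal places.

21 L/h

CL = Dose / AUC = 2010 / 97.7 = 20.57 L/h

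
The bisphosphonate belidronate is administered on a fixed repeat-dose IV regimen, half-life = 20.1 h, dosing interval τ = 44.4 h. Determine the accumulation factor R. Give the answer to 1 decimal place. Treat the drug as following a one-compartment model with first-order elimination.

k = ln2 / t½ = 0.693147 / 20.1 = 0.03448 h⁻¹
e^(−kτ) = e^(−0.03448 × 44.4) = 0.2163
Accumulation ratio R = 1 / (1 − e^(−kτ)) = 1 / (1 − 0.2163) = 1.276

1.3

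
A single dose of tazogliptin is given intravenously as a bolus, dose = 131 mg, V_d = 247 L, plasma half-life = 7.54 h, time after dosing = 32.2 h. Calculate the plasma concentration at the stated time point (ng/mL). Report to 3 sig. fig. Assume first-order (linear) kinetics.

27.5 ng/mL

C₀ = Dose / Vd = 131.0 / 247 = 0.5304 mg/L
k = ln2 / t½ = 0.693147 / 7.54 = 0.09193 h⁻¹
C = C₀ · e^(−k·t) = 0.5304 × e^(−0.09193 × 32.2)
  = 0.5304 × 0.05181 = 0.02748 mg/L
Convert: 0.02748 mg/L × 1000 = 27.48 ng/mL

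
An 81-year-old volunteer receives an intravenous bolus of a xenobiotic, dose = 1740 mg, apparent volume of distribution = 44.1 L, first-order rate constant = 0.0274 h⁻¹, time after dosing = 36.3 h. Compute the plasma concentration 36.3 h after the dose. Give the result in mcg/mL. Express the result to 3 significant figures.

14.6 mcg/mL

C₀ = Dose / Vd = 1740 / 44.1 = 39.46 mg/L
C = C₀ · e^(−k·t) = 39.46 × e^(−0.02740 × 36.3)
  = 39.46 × 0.3699 = 14.60 mg/L
(14.60 mg/L = 14.60 mcg/mL)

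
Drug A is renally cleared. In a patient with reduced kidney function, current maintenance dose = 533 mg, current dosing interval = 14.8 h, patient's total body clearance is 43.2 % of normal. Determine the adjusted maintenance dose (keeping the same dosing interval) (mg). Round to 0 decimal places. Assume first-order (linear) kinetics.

230 mg

To keep the same average steady-state level, dosing rate must scale with clearance.
CL ratio = 43.2 / 100 = 0.4320
New dose (same interval) = 533 × 0.4320 = 230.3 mg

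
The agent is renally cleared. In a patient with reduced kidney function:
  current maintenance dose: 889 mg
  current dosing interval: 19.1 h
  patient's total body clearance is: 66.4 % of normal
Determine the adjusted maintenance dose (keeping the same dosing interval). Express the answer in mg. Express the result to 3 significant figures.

590 mg

To keep the same average steady-state level, dosing rate must scale with clearance.
CL ratio = 66.4 / 100 = 0.6640
New dose (same interval) = 889 × 0.6640 = 590.3 mg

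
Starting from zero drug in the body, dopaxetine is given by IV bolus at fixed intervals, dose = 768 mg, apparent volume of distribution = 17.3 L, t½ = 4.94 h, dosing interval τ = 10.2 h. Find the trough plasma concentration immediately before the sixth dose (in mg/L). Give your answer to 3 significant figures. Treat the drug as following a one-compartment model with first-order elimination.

C₀ per dose = Dose / Vd = 768 / 17.3 = 44.39 mg/L
k = ln2 / t½ = 0.693147 / 4.94 = 0.1403 h⁻¹
Fraction remaining after one interval: r = e^(−kτ) = e^(−0.1403 × 10.2) = 0.2391
Before dose 6, 5 doses have been given (aged 1τ, 2τ, 3τ, 4τ, 5τ).
C_trough = C₀ × (r + r² + … + r^5) = C₀ × r(1−r^5)/(1−r)
        = 44.39 × 0.2391 × (1 − 0.0007814) / (1 − 0.2391) = 13.94 mg/L

13.9 mg/L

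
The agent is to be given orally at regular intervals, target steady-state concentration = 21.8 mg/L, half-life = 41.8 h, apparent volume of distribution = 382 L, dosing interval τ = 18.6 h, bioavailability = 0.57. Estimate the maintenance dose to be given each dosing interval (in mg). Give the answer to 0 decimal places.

k = ln2 / t½ = 0.693147 / 41.8 = 0.01658 h⁻¹
CL = k × Vd = 0.01658 × 382 = 6.334 L/h
At steady state, F × (Dose/τ) = Css × CL.
Dose = Css × CL × τ / F = 21.8 × 6.334 × 18.6 / 0.57 = 4506 mg

4506 mg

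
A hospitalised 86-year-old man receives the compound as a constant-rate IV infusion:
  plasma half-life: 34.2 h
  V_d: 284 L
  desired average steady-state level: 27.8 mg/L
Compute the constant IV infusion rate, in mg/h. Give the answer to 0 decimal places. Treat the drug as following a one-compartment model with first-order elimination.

160 mg/h

k = ln2 / t½ = 0.693147 / 34.2 = 0.02027 h⁻¹
CL = k × Vd = 0.02027 × 284 = 5.757 L/h
At steady state, infusion rate R₀ = Css × CL = 27.8 × 5.757 = 160.0 mg/h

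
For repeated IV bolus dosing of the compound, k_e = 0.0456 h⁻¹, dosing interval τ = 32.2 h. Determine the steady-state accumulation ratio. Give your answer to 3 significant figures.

1.30

e^(−kτ) = e^(−0.04560 × 32.2) = 0.2303
Accumulation ratio R = 1 / (1 − e^(−kτ)) = 1 / (1 − 0.2303) = 1.299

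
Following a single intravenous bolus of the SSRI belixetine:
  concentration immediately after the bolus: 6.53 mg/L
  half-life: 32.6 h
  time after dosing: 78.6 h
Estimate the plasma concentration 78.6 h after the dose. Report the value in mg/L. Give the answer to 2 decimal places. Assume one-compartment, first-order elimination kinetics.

k = ln2 / t½ = 0.693147 / 32.6 = 0.02126 h⁻¹
C = C₀ · e^(−k·t) = 6.530 × e^(−0.02126 × 78.6)
  = 6.530 × 0.1881 = 1.228 mg/L

1.23 mg/L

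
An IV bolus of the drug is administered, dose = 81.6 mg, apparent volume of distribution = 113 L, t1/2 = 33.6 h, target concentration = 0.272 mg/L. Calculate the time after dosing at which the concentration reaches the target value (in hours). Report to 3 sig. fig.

C₀ = Dose / Vd = 81.60 / 113 = 0.7221 mg/L
k = ln2 / t½ = 0.693147 / 33.6 = 0.02063 h⁻¹
t = ln(C₀ / C) / k = ln(0.7221 / 0.272) / 0.02063
  = ln(2.655) / 0.02063 = 0.9764 / 0.02063 = 47.33 h

47.3 h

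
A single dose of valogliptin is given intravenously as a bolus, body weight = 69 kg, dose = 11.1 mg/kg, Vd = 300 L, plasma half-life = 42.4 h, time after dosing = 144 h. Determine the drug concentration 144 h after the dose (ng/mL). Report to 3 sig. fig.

Total dose = 11.1 × 69 = 765.9 mg
C₀ = Dose / Vd = 765.9 / 300 = 2.553 mg/L
k = ln2 / t½ = 0.693147 / 42.4 = 0.01635 h⁻¹
C = C₀ · e^(−k·t) = 2.553 × e^(−0.01635 × 144)
  = 2.553 × 0.09495 = 0.2424 mg/L
Convert: 0.2424 mg/L × 1000 = 242.4 ng/mL

242 ng/mL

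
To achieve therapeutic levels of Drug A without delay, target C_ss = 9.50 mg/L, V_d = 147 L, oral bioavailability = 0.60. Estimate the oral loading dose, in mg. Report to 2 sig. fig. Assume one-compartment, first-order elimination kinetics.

LD = Css × Vd / F = 9.50 × 147 / 0.60 = 2328 mg

2300 mg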